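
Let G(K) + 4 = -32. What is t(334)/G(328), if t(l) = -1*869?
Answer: 869/36 ≈ 24.139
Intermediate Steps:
G(K) = -36 (G(K) = -4 - 32 = -36)
t(l) = -869
t(334)/G(328) = -869/(-36) = -869*(-1/36) = 869/36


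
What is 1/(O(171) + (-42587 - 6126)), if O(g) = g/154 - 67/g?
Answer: -26334/1282789219 ≈ -2.0529e-5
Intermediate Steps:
O(g) = -67/g + g/154 (O(g) = g*(1/154) - 67/g = g/154 - 67/g = -67/g + g/154)
1/(O(171) + (-42587 - 6126)) = 1/((-67/171 + (1/154)*171) + (-42587 - 6126)) = 1/((-67*1/171 + 171/154) - 48713) = 1/((-67/171 + 171/154) - 48713) = 1/(18923/26334 - 48713) = 1/(-1282789219/26334) = -26334/1282789219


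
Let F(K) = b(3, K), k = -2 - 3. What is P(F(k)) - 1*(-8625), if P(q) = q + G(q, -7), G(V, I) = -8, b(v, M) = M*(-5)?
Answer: 8642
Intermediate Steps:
b(v, M) = -5*M
k = -5
F(K) = -5*K
P(q) = -8 + q (P(q) = q - 8 = -8 + q)
P(F(k)) - 1*(-8625) = (-8 - 5*(-5)) - 1*(-8625) = (-8 + 25) + 8625 = 17 + 8625 = 8642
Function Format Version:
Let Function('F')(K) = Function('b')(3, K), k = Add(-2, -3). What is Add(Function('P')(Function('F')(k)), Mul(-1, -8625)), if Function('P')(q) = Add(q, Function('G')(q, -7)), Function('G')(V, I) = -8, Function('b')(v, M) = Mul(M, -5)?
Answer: 8642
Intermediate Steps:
Function('b')(v, M) = Mul(-5, M)
k = -5
Function('F')(K) = Mul(-5, K)
Function('P')(q) = Add(-8, q) (Function('P')(q) = Add(q, -8) = Add(-8, q))
Add(Function('P')(Function('F')(k)), Mul(-1, -8625)) = Add(Add(-8, Mul(-5, -5)), Mul(-1, -8625)) = Add(Add(-8, 25), 8625) = Add(17, 8625) = 8642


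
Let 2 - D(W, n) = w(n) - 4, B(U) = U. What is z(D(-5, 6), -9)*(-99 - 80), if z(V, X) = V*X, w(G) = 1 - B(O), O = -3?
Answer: 3222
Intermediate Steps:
w(G) = 4 (w(G) = 1 - 1*(-3) = 1 + 3 = 4)
D(W, n) = 2 (D(W, n) = 2 - (4 - 4) = 2 - 1*0 = 2 + 0 = 2)
z(D(-5, 6), -9)*(-99 - 80) = (2*(-9))*(-99 - 80) = -18*(-179) = 3222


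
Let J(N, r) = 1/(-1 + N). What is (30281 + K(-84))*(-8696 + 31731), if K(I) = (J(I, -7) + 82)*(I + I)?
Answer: 380238203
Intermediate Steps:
K(I) = 2*I*(82 + 1/(-1 + I)) (K(I) = (1/(-1 + I) + 82)*(I + I) = (82 + 1/(-1 + I))*(2*I) = 2*I*(82 + 1/(-1 + I)))
(30281 + K(-84))*(-8696 + 31731) = (30281 + 2*(-84)*(-81 + 82*(-84))/(-1 - 84))*(-8696 + 31731) = (30281 + 2*(-84)*(-81 - 6888)/(-85))*23035 = (30281 + 2*(-84)*(-1/85)*(-6969))*23035 = (30281 - 1170792/85)*23035 = (1403093/85)*23035 = 380238203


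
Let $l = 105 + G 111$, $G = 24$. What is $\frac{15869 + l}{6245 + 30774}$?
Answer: $\frac{18638}{37019} \approx 0.50347$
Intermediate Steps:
$l = 2769$ ($l = 105 + 24 \cdot 111 = 105 + 2664 = 2769$)
$\frac{15869 + l}{6245 + 30774} = \frac{15869 + 2769}{6245 + 30774} = \frac{18638}{37019}$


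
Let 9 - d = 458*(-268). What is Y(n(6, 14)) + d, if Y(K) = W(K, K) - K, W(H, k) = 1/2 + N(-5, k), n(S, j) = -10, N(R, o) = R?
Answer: 245517/2 ≈ 1.2276e+5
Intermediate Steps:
W(H, k) = -9/2 (W(H, k) = 1/2 - 5 = ½ - 5 = -9/2)
Y(K) = -9/2 - K
d = 122753 (d = 9 - 458*(-268) = 9 - 1*(-122744) = 9 + 122744 = 122753)
Y(n(6, 14)) + d = (-9/2 - 1*(-10)) + 122753 = (-9/2 + 10) + 122753 = 11/2 + 122753 = 245517/2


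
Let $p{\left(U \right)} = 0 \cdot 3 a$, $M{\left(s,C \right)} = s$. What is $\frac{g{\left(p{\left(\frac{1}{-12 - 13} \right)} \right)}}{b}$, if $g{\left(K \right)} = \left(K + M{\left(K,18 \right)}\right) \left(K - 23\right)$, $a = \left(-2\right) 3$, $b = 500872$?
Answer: $0$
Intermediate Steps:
$a = -6$
$p{\left(U \right)} = 0$ ($p{\left(U \right)} = 0 \cdot 3 \left(-6\right) = 0 \left(-6\right) = 0$)
$g{\left(K \right)} = 2 K \left(-23 + K\right)$ ($g{\left(K \right)} = \left(K + K\right) \left(K - 23\right) = 2 K \left(-23 + K\right)$)
$\frac{g{\left(p{\left(\frac{1}{-12 - 13} \right)} \right)}}{b} = \frac{2 \cdot 0 \left(-23 + 0\right)}{500872} = 2 \cdot 0 \left(-23\right) \frac{1}{500872} = 0 \cdot \frac{1}{500872} = 0$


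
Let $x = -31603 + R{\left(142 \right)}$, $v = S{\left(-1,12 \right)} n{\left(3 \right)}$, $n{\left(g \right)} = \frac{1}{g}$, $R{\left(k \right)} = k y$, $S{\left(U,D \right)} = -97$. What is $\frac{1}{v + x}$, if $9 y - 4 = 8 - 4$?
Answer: $- \frac{9}{283582} \approx -3.1737 \cdot 10^{-5}$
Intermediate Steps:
$y = \frac{8}{9}$ ($y = \frac{4}{9} + \frac{8 - 4}{9} = \frac{4}{9} + \frac{1}{9} \cdot 4 = \frac{4}{9} + \frac{4}{9} = \frac{8}{9} \approx 0.88889$)
$R{\left(k \right)} = \frac{8 k}{9}$ ($R{\left(k \right)} = k \frac{8}{9} = \frac{8 k}{9}$)
$v = - \frac{97}{3} \approx -32.333$
$x = - \frac{283291}{9}$ ($x = -31603 + \frac{8}{9} \cdot 142 = -31603 + \frac{1136}{9} = - \frac{283291}{9} \approx -31477.0$)
$\frac{1}{v + x} = \frac{1}{- \frac{97}{3} - \frac{283291}{9}} = \frac{1}{- \frac{283582}{9}} = - \frac{9}{283582}$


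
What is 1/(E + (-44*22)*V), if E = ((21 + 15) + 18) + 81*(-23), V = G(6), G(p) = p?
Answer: -1/7617 ≈ -0.00013129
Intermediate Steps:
V = 6
E = -1809 (E = (36 + 18) - 1863 = 54 - 1863 = -1809)
1/(E + (-44*22)*V) = 1/(-1809 - 44*22*6) = 1/(-1809 - 968*6) = 1/(-1809 - 5808) = 1/(-7617) = -1/7617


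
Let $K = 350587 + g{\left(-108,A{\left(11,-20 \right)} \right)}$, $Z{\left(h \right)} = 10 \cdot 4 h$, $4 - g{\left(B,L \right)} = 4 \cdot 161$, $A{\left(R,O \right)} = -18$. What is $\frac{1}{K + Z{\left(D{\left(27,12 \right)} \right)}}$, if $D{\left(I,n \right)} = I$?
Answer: $\frac{1}{351027} \approx 2.8488 \cdot 10^{-6}$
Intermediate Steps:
$g{\left(B,L \right)} = -640$ ($g{\left(B,L \right)} = 4 - 4 \cdot 161 = 4 - 644 = -640$)
$Z{\left(h \right)} = 40 h$
$K = 349947$ ($K = 350587 - 640 = 349947$)
$\frac{1}{K + Z{\left(D{\left(27,12 \right)} \right)}} = \frac{1}{349947 + 40 \cdot 27} = \frac{1}{349947 + 1080} = \frac{1}{351027}$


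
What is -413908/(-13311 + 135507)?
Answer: -103477/30549 ≈ -3.3872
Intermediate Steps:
-413908/(-13311 + 135507) = -413908/122196 = -413908*1/122196 = -103477/30549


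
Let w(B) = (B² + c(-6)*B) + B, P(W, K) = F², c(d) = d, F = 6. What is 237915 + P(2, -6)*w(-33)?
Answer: 283059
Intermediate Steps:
P(W, K) = 36 (P(W, K) = 6² = 36)
w(B) = B² - 5*B (w(B) = (B² - 6*B) + B = B² - 5*B)
237915 + P(2, -6)*w(-33) = 237915 + 36*(-33*(-5 - 33)) = 237915 + 36*(-33*(-38)) = 237915 + 36*1254 = 237915 + 45144 = 283059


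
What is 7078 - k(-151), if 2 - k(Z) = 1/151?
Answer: 1068477/151 ≈ 7076.0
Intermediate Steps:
k(Z) = 301/151 (k(Z) = 2 - 1/151 = 301/151)
7078 - k(-151) = 7078 - 1*301/151 = 7078 - 301/151 = 1068477/151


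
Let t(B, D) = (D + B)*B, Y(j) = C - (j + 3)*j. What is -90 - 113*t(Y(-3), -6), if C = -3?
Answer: -3141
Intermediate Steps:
Y(j) = -3 - j*(3 + j) (Y(j) = -3 - (j + 3)*j = -3 - (3 + j)*j = -3 - j*(3 + j))
t(B, D) = B*(B + D) (t(B, D) = (B + D)*B = B*(B + D))
-90 - 113*t(Y(-3), -6) = -90 - 113*(-3 - 1*(-3)² - 3*(-3))*((-3 - 1*(-3)² - 3*(-3)) - 6) = -90 - 113*(-3 - 1*9 + 9)*((-3 - 1*9 + 9) - 6) = -90 - 113*(-3 - 9 + 9)*((-3 - 9 + 9) - 6) = -90 - (-339)*(-3 - 6) = -90 - (-339)*(-9) = -90 - 113*27 = -90 - 3051 = -3141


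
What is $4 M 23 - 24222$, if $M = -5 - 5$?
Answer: $-25142$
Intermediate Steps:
$M = -10$
$4 M 23 - 24222 = 4 \left(-10\right) 23 - 24222 = \left(-40\right) 23 - 24222 = -920 - 24222 = -25142$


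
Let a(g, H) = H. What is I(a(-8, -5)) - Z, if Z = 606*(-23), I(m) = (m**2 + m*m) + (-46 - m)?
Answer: 13947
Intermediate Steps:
I(m) = -46 - m + 2*m**2 (I(m) = (m**2 + m**2) + (-46 - m) = 2*m**2 + (-46 - m) = -46 - m + 2*m**2)
Z = -13938
I(a(-8, -5)) - Z = (-46 - 1*(-5) + 2*(-5)**2) - 1*(-13938) = (-46 + 5 + 2*25) + 13938 = (-46 + 5 + 50) + 13938 = 9 + 13938 = 13947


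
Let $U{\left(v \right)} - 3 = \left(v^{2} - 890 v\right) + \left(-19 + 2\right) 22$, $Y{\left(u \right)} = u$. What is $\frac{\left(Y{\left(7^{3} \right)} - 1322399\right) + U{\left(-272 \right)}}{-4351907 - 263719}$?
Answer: $\frac{1006363}{4615626} \approx 0.21803$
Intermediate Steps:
$U{\left(v \right)} = -371 + v^{2} - 890 v$ ($U{\left(v \right)} = 3 + \left(\left(v^{2} - 890 v\right) + \left(-19 + 2\right) 22\right) = 3 - \left(374 - v^{2} + 890 v\right) = -371 + v^{2} - 890 v$)
$\frac{\left(Y{\left(7^{3} \right)} - 1322399\right) + U{\left(-272 \right)}}{-4351907 - 263719} = \frac{\left(7^{3} - 1322399\right) - \left(-241709 - 73984\right)}{-4351907 - 263719} = \frac{\left(343 - 1322399\right) + \left(-371 + 73984 + 242080\right)}{-4615626} = \left(-1322056 + 315693\right) \left(- \frac{1}{4615626}\right) = \left(-1006363\right) \left(- \frac{1}{4615626}\right) = \frac{1006363}{4615626}$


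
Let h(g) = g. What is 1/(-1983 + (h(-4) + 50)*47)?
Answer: 1/179 ≈ 0.0055866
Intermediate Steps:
1/(-1983 + (h(-4) + 50)*47) = 1/(-1983 + (-4 + 50)*47) = 1/(-1983 + 46*47) = 1/(-1983 + 2162) = 1/179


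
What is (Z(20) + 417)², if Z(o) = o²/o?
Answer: 190969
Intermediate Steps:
Z(o) = o
(Z(20) + 417)² = (20 + 417)² = 437² = 190969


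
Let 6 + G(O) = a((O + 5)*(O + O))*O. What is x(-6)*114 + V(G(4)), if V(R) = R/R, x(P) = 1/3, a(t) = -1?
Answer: 39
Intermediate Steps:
x(P) = 1/3
G(O) = -6 - O
V(R) = 1
x(-6)*114 + V(G(4)) = (1/3)*114 + 1 = 38 + 1 = 39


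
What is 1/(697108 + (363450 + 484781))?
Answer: 1/1545339 ≈ 6.4711e-7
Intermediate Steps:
1/(697108 + (363450 + 484781)) = 1/(697108 + 848231) = 1/1545339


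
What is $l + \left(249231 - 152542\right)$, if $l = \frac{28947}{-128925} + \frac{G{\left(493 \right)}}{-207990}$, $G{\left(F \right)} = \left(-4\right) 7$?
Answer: $\frac{9602667504556}{99315225} \approx 96689.0$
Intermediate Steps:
$G{\left(F \right)} = -28$
$l = - \frac{22285469}{99315225}$ ($l = \frac{28947}{-128925} - \frac{28}{-207990} = 28947 \left(- \frac{1}{128925}\right) - - \frac{14}{103995} = - \frac{9649}{42975} + \frac{14}{103995} = - \frac{22285469}{99315225} \approx -0.22439$)
$l + \left(249231 - 152542\right) = - \frac{22285469}{99315225} + \left(249231 - 152542\right) = - \frac{22285469}{99315225} + 96689 = \frac{9602667504556}{99315225}$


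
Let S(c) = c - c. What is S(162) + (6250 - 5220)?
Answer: 1030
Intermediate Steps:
S(c) = 0
S(162) + (6250 - 5220) = 0 + (6250 - 5220) = 0 + 1030 = 1030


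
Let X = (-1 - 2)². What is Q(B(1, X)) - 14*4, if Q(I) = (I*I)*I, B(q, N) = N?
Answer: 673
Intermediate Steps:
X = 9 (X = (-3)² = 9)
Q(I) = I³ (Q(I) = I²*I = I³)
Q(B(1, X)) - 14*4 = 9³ - 14*4 = 729 - 56 = 673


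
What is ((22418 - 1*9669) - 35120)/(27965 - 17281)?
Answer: -22371/10684 ≈ -2.0939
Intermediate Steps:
((22418 - 1*9669) - 35120)/(27965 - 17281) = ((22418 - 9669) - 35120)/10684 = (12749 - 35120)*(1/10684) = -22371*1/10684 = -22371/10684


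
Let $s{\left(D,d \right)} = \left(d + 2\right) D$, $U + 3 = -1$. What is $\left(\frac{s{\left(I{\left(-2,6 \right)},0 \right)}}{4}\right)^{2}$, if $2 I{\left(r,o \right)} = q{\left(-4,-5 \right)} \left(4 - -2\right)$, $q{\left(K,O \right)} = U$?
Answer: $36$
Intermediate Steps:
$U = -4$ ($U = -3 - 1 = -4$)
$q{\left(K,O \right)} = -4$
$I{\left(r,o \right)} = -12$ ($I{\left(r,o \right)} = \frac{\left(-4\right) \left(4 - -2\right)}{2} = \frac{\left(-4\right) \left(4 + 2\right)}{2} = \frac{\left(-4\right) 6}{2} = \frac{1}{2} \left(-24\right) = -12$)
$s{\left(D,d \right)} = D \left(2 + d\right)$ ($s{\left(D,d \right)} = \left(2 + d\right) D = D \left(2 + d\right)$)
$\left(\frac{s{\left(I{\left(-2,6 \right)},0 \right)}}{4}\right)^{2} = \left(\frac{\left(-12\right) \left(2 + 0\right)}{4}\right)^{2} = \left(\left(-12\right) 2 \cdot \frac{1}{4}\right)^{2} = \left(\left(-24\right) \frac{1}{4}\right)^{2} = \left(-6\right)^{2} = 36$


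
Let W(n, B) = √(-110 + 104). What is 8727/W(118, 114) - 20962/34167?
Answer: -20962/34167 - 2909*I*√6/2 ≈ -0.61352 - 3562.8*I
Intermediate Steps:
W(n, B) = I*√6 (W(n, B) = √(-6) = I*√6)
8727/W(118, 114) - 20962/34167 = 8727/((I*√6)) - 20962/34167 = 8727*(-I*√6/6) - 20962*1/34167 = -2909*I*√6/2 - 20962/34167 = -20962/34167 - 2909*I*√6/2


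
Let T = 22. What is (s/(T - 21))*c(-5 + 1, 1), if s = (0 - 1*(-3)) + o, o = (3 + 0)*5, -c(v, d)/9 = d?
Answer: -162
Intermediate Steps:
c(v, d) = -9*d
o = 15 (o = 3*5 = 15)
s = 18 (s = (0 - 1*(-3)) + 15 = (0 + 3) + 15 = 3 + 15 = 18)
(s/(T - 21))*c(-5 + 1, 1) = (18/(22 - 21))*(-9*1) = (18/1)*(-9) = (1*18)*(-9) = 18*(-9) = -162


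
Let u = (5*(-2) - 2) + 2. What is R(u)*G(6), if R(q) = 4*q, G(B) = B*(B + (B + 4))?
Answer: -3840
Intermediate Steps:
u = -10 (u = (-10 - 2) + 2 = -12 + 2 = -10)
G(B) = B*(4 + 2*B) (G(B) = B*(B + (4 + B)) = B*(4 + 2*B))
R(u)*G(6) = (4*(-10))*(2*6*(2 + 6)) = -80*6*8 = -40*96 = -3840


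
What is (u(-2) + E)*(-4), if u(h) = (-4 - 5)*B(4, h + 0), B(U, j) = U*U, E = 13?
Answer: 524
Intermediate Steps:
B(U, j) = U²
u(h) = -144 (u(h) = (-4 - 5)*4² = -9*16 = -144)
(u(-2) + E)*(-4) = (-144 + 13)*(-4) = -131*(-4) = 524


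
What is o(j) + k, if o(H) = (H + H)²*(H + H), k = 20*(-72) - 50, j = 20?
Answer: 62510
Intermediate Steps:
k = -1490 (k = -1440 - 50 = -1490)
o(H) = 8*H³ (o(H) = (2*H)²*(2*H) = (4*H²)*(2*H) = 8*H³)
o(j) + k = 8*20³ - 1490 = 8*8000 - 1490 = 64000 - 1490 = 62510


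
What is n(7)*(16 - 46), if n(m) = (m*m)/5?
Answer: -294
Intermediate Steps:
n(m) = m²/5 (n(m) = m²*(⅕) = m²/5)
n(7)*(16 - 46) = ((⅕)*7²)*(16 - 46) = ((⅕)*49)*(-30) = (49/5)*(-30) = -294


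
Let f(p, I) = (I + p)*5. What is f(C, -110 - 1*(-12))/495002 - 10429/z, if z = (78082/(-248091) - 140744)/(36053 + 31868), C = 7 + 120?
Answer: 21747269483503500952/4321045434716393 ≈ 5032.9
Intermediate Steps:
C = 127
f(p, I) = 5*I + 5*p
z = -34917397786/16850588811 (z = (78082*(-1/248091) - 140744)/67921 = (-78082/248091 - 140744)*(1/67921) = -34917397786/248091*1/67921 = -34917397786/16850588811 ≈ -2.0722)
f(C, -110 - 1*(-12))/495002 - 10429/z = (5*(-110 - 1*(-12)) + 5*127)/495002 - 10429/(-34917397786/16850588811) = (5*(-110 + 12) + 635)*(1/495002) - 10429*(-16850588811/34917397786) = (5*(-98) + 635)*(1/495002) + 175734790709919/34917397786 = (-490 + 635)*(1/495002) + 175734790709919/34917397786 = 145*(1/495002) + 175734790709919/34917397786 = 145/495002 + 175734790709919/34917397786 = 21747269483503500952/4321045434716393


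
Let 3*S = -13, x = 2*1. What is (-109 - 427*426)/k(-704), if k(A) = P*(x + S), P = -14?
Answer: -546033/98 ≈ -5571.8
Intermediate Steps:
x = 2
S = -13/3 (S = (⅓)*(-13) = -13/3 ≈ -4.3333)
k(A) = 98/3 (k(A) = -14*(2 - 13/3) = -14*(-7/3) = 98/3)
(-109 - 427*426)/k(-704) = (-109 - 427*426)/(98/3) = (-109 - 181902)*(3/98) = -182011*3/98 = -546033/98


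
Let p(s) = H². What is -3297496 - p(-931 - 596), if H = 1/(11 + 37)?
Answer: -7597430785/2304 ≈ -3.2975e+6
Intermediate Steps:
H = 1/48 ≈ 0.020833
p(s) = 1/2304 (p(s) = (1/48)² = 1/2304)
-3297496 - p(-931 - 596) = -3297496 - 1*1/2304 = -3297496 - 1/2304 = -7597430785/2304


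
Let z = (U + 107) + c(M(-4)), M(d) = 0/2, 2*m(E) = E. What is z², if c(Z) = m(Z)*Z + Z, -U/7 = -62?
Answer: 292681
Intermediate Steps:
U = 434 (U = -7*(-62) = 434)
m(E) = E/2
M(d) = 0 (M(d) = 0*(½) = 0)
c(Z) = Z + Z²/2 (c(Z) = (Z/2)*Z + Z = Z²/2 + Z = Z + Z²/2)
z = 541 (z = (434 + 107) + (½)*0*(2 + 0) = 541 + (½)*0*2 = 541 + 0 = 541)
z² = 541² = 292681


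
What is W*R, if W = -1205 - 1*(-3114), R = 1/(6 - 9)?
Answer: -1909/3 ≈ -636.33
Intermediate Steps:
R = -⅓ (R = 1/(-3) = -⅓ ≈ -0.33333)
W = 1909 (W = -1205 + 3114 = 1909)
W*R = 1909*(-⅓) = -1909/3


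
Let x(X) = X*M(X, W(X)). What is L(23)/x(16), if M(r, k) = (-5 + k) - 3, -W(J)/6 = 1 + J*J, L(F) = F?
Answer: -23/24800 ≈ -0.00092742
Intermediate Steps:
W(J) = -6 - 6*J² (W(J) = -6*(1 + J*J) = -6*(1 + J²) = -6 - 6*J²)
M(r, k) = -8 + k
x(X) = X*(-14 - 6*X²) (x(X) = X*(-8 + (-6 - 6*X²)) = X*(-14 - 6*X²))
L(23)/x(16) = 23/(-14*16 - 6*16³) = 23/(-224 - 6*4096) = 23/(-224 - 24576) = 23/(-24800) = 23*(-1/24800) = -23/24800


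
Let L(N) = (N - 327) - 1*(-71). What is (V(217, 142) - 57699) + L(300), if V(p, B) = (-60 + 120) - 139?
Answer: -57734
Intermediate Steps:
V(p, B) = -79 (V(p, B) = 60 - 139 = -79)
L(N) = -256 + N (L(N) = (-327 + N) + 71 = -256 + N)
(V(217, 142) - 57699) + L(300) = (-79 - 57699) + (-256 + 300) = -57778 + 44 = -57734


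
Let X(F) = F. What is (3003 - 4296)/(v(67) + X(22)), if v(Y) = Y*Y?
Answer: -1293/4511 ≈ -0.28663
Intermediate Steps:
v(Y) = Y²
(3003 - 4296)/(v(67) + X(22)) = (3003 - 4296)/(67² + 22) = -1293/(4489 + 22) = -1293/4511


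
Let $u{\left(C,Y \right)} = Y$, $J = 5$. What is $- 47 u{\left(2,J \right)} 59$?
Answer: $-13865$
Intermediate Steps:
$- 47 u{\left(2,J \right)} 59 = \left(-47\right) 5 \cdot 59 = \left(-235\right) 59 = -13865$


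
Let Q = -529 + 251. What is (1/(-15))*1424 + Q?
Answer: -5594/15 ≈ -372.93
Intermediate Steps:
Q = -278
(1/(-15))*1424 + Q = (1/(-15))*1424 - 278 = -1/15*1*1424 - 278 = -1/15*1424 - 278 = -1424/15 - 278 = -5594/15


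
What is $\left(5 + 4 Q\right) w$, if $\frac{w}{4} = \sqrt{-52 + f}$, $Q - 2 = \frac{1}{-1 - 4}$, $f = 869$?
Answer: $\frac{244 \sqrt{817}}{5} \approx 1394.9$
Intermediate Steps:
$Q = \frac{9}{5}$ ($Q = 2 + \frac{1}{-1 - 4} = 2 + \frac{1}{-5} = 2 - \frac{1}{5} = \frac{9}{5} \approx 1.8$)
$w = 4 \sqrt{817}$ ($w = 4 \sqrt{-52 + 869} = 4 \sqrt{817} \approx 114.33$)
$\left(5 + 4 Q\right) w = \left(5 + 4 \cdot \frac{9}{5}\right) 4 \sqrt{817} = \left(5 + \frac{36}{5}\right) 4 \sqrt{817} = \frac{61 \cdot 4 \sqrt{817}}{5} = \frac{244 \sqrt{817}}{5}$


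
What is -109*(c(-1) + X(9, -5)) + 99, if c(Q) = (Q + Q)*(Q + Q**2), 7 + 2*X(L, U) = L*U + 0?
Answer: 2933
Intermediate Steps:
X(L, U) = -7/2 + L*U/2 (X(L, U) = -7/2 + (L*U + 0)/2 = -7/2 + (L*U)/2 = -7/2 + L*U/2)
c(Q) = 2*Q*(Q + Q**2) (c(Q) = (2*Q)*(Q + Q**2) = 2*Q*(Q + Q**2))
-109*(c(-1) + X(9, -5)) + 99 = -109*(2*(-1)**2*(1 - 1) + (-7/2 + (1/2)*9*(-5))) + 99 = -109*(2*1*0 + (-7/2 - 45/2)) + 99 = -109*(0 - 26) + 99 = -109*(-26) + 99 = 2834 + 99 = 2933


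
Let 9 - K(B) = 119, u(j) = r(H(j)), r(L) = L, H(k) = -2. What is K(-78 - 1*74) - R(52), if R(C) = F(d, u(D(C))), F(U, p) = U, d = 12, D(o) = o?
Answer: -122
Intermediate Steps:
u(j) = -2
K(B) = -110 (K(B) = 9 - 1*119 = 9 - 119 = -110)
R(C) = 12
K(-78 - 1*74) - R(52) = -110 - 1*12 = -110 - 12 = -122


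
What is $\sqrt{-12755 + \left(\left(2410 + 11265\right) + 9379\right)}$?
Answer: $\sqrt{10299} \approx 101.48$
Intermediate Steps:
$\sqrt{-12755 + \left(\left(2410 + 11265\right) + 9379\right)} = \sqrt{-12755 + \left(13675 + 9379\right)} = \sqrt{-12755 + 23054} = \sqrt{10299}$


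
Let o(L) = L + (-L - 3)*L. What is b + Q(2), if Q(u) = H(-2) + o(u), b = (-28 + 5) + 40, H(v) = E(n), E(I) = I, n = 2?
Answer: 11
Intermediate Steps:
H(v) = 2
o(L) = L + L*(-3 - L) (o(L) = L + (-3 - L)*L = L + L*(-3 - L))
b = 17 (b = -23 + 40 = 17)
Q(u) = 2 - u*(2 + u)
b + Q(2) = 17 + (2 - 1*2*(2 + 2)) = 17 + (2 - 1*2*4) = 17 + (2 - 8) = 17 - 6 = 11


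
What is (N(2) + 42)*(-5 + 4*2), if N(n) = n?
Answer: 132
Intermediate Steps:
(N(2) + 42)*(-5 + 4*2) = (2 + 42)*(-5 + 4*2) = 44*(-5 + 8) = 44*3 = 132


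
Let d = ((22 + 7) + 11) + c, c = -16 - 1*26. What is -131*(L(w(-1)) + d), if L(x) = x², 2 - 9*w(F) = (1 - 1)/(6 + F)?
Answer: 20698/81 ≈ 255.53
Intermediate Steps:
c = -42 (c = -16 - 26 = -42)
w(F) = 2/9 (w(F) = 2/9 - (1 - 1)/(9*(6 + F)) = 2/9 - 0/(6 + F) = 2/9 - ⅑*0 = 2/9 + 0 = 2/9)
d = -2 (d = ((22 + 7) + 11) - 42 = (29 + 11) - 42 = 40 - 42 = -2)
-131*(L(w(-1)) + d) = -131*((2/9)² - 2) = -131*(4/81 - 2) = -131*(-158/81) = 20698/81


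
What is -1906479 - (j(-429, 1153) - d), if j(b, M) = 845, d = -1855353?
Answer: -3762677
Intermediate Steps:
-1906479 - (j(-429, 1153) - d) = -1906479 - (845 - 1*(-1855353)) = -1906479 - (845 + 1855353) = -1906479 - 1*1856198 = -1906479 - 1856198 = -3762677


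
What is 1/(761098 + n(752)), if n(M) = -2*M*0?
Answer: 1/761098 ≈ 1.3139e-6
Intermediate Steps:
n(M) = 0
1/(761098 + n(752)) = 1/(761098 + 0) = 1/761098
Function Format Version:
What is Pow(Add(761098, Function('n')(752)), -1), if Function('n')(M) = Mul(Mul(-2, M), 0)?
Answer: Rational(1, 761098) ≈ 1.3139e-6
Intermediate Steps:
Function('n')(M) = 0
Pow(Add(761098, Function('n')(752)), -1) = Pow(Add(761098, 0), -1) = Pow(761098, -1) = Rational(1, 761098)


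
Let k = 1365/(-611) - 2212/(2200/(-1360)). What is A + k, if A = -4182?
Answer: -7281469/2585 ≈ -2816.8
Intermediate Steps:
k = 3529001/2585 (k = 1365*(-1/611) - 2212/(2200*(-1/1360)) = -105/47 - 2212/(-55/34) = -105/47 - 2212*(-34/55) = -105/47 + 75208/55 = 3529001/2585 ≈ 1365.2)
A + k = -4182 + 3529001/2585 = -7281469/2585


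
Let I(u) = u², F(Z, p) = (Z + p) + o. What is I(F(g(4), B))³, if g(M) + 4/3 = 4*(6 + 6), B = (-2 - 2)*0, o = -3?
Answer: 5053913144281/729 ≈ 6.9327e+9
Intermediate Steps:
B = 0 (B = -4*0 = 0)
g(M) = 140/3 (g(M) = -4/3 + 4*(6 + 6) = -4/3 + 4*12 = -4/3 + 48 = 140/3)
F(Z, p) = -3 + Z + p (F(Z, p) = (Z + p) - 3 = -3 + Z + p)
I(F(g(4), B))³ = ((-3 + 140/3 + 0)²)³ = ((131/3)²)³ = (17161/9)³ = 5053913144281/729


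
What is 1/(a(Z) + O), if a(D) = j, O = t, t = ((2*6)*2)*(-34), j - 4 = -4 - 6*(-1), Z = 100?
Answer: -1/810 ≈ -0.0012346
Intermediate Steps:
j = 6 (j = 4 + (-4 - 6*(-1)) = 4 + (-4 + 6) = 4 + 2 = 6)
t = -816 (t = (12*2)*(-34) = 24*(-34) = -816)
O = -816
a(D) = 6
1/(a(Z) + O) = 1/(6 - 816) = 1/(-810) = -1/810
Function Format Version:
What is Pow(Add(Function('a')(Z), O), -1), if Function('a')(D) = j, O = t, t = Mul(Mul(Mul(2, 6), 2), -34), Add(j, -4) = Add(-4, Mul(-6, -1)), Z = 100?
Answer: Rational(-1, 810) ≈ -0.0012346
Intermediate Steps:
j = 6 (j = Add(4, Add(-4, Mul(-6, -1))) = Add(4, Add(-4, 6)) = Add(4, 2) = 6)
t = -816 (t = Mul(Mul(12, 2), -34) = Mul(24, -34) = -816)
O = -816
Function('a')(D) = 6
Pow(Add(Function('a')(Z), O), -1) = Pow(Add(6, -816), -1) = Pow(-810, -1) = Rational(-1, 810)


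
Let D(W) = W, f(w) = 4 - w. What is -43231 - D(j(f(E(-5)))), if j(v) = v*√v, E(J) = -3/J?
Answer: -43231 - 17*√85/25 ≈ -43237.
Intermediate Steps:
j(v) = v^(3/2)
-43231 - D(j(f(E(-5)))) = -43231 - (4 - (-3)/(-5))^(3/2) = -43231 - (4 - (-3)*(-1)/5)^(3/2) = -43231 - (4 - 1*⅗)^(3/2) = -43231 - (4 - ⅗)^(3/2) = -43231 - (17/5)^(3/2) = -43231 - 17*√85/25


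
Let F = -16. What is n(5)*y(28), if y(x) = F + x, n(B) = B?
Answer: 60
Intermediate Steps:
y(x) = -16 + x
n(5)*y(28) = 5*(-16 + 28) = 5*12 = 60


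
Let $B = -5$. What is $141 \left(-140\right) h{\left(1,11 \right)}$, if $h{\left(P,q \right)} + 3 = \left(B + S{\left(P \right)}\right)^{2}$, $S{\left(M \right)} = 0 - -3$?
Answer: $-19740$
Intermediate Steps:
$S{\left(M \right)} = 3$ ($S{\left(M \right)} = 0 + 3 = 3$)
$h{\left(P,q \right)} = 1$ ($h{\left(P,q \right)} = -3 + \left(-5 + 3\right)^{2} = -3 + \left(-2\right)^{2} = -3 + 4 = 1$)
$141 \left(-140\right) h{\left(1,11 \right)} = 141 \left(-140\right) 1 = \left(-19740\right) 1 = -19740$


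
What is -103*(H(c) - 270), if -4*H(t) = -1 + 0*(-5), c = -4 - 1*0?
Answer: 111137/4 ≈ 27784.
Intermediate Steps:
c = -4 (c = -4 + 0 = -4)
H(t) = 1/4 (H(t) = -(-1 + 0*(-5))/4 = -(-1 + 0)/4 = -1/4*(-1) = 1/4)
-103*(H(c) - 270) = -103*(1/4 - 270) = -103*(-1079/4) = 111137/4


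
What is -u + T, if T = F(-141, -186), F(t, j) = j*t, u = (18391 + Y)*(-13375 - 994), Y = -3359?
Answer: 216021034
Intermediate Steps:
u = -215994808 (u = (18391 - 3359)*(-13375 - 994) = 15032*(-14369) = -215994808)
T = 26226 (T = -186*(-141) = 26226)
-u + T = -1*(-215994808) + 26226 = 215994808 + 26226 = 216021034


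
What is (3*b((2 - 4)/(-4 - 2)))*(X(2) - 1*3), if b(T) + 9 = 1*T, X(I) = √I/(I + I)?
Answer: 78 - 13*√2/2 ≈ 68.808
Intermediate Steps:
X(I) = 1/(2*√I) (X(I) = √I/((2*I)) = (1/(2*I))*√I = 1/(2*√I))
b(T) = -9 + T (b(T) = -9 + 1*T = -9 + T)
(3*b((2 - 4)/(-4 - 2)))*(X(2) - 1*3) = (3*(-9 + (2 - 4)/(-4 - 2)))*(1/(2*√2) - 1*3) = (3*(-9 - 2/(-6)))*((√2/2)/2 - 3) = (3*(-9 - 2*(-⅙)))*(√2/4 - 3) = (3*(-9 + ⅓))*(-3 + √2/4) = (3*(-26/3))*(-3 + √2/4) = -26*(-3 + √2/4) = 78 - 13*√2/2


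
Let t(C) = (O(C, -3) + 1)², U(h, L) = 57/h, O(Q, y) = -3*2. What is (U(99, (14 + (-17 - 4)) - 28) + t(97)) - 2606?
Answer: -85154/33 ≈ -2580.4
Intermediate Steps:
O(Q, y) = -6
t(C) = 25 (t(C) = (-6 + 1)² = (-5)² = 25)
(U(99, (14 + (-17 - 4)) - 28) + t(97)) - 2606 = (57/99 + 25) - 2606 = (57*(1/99) + 25) - 2606 = (19/33 + 25) - 2606 = 844/33 - 2606 = -85154/33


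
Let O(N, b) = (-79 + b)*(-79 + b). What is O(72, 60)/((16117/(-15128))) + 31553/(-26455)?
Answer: -144984797341/426375235 ≈ -340.04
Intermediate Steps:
O(N, b) = (-79 + b)²
O(72, 60)/((16117/(-15128))) + 31553/(-26455) = (-79 + 60)²/((16117/(-15128))) + 31553/(-26455) = (-19)²/((16117*(-1/15128))) + 31553*(-1/26455) = 361/(-16117/15128) - 31553/26455 = 361*(-15128/16117) - 31553/26455 = -5461208/16117 - 31553/26455 = -144984797341/426375235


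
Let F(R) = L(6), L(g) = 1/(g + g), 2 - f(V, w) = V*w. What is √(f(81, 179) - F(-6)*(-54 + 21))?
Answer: I*√57977/2 ≈ 120.39*I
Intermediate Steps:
f(V, w) = 2 - V*w
L(g) = 1/(2*g)
F(R) = 1/12 (F(R) = (½)/6 = (½)*(⅙) = 1/12)
√(f(81, 179) - F(-6)*(-54 + 21)) = √((2 - 1*81*179) - (-54 + 21)/12) = √((2 - 14499) - (-33)/12) = √(-14497 - 1*(-11/4)) = √(-14497 + 11/4) = √(-57977/4) = I*√57977/2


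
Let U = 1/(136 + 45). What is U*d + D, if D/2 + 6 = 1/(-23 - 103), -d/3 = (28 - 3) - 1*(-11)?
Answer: -143821/11403 ≈ -12.613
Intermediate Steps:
U = 1/181 ≈ 0.0055249
d = -108 (d = -3*((28 - 3) - 1*(-11)) = -3*(25 + 11) = -3*36 = -108)
D = -757/63 (D = -12 + 2/(-23 - 103) = -12 + 2/(-126) = -12 + 2*(-1/126) = -12 - 1/63 = -757/63 ≈ -12.016)
U*d + D = (1/181)*(-108) - 757/63 = -108/181 - 757/63 = -143821/11403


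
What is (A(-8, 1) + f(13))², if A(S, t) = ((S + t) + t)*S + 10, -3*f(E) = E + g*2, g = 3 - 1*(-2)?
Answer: 22801/9 ≈ 2533.4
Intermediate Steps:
g = 5 (g = 3 + 2 = 5)
f(E) = -10/3 - E/3 (f(E) = -(E + 5*2)/3 = -(E + 10)/3 = -(10 + E)/3 = -10/3 - E/3)
A(S, t) = 10 + S*(S + 2*t) (A(S, t) = (S + 2*t)*S + 10 = S*(S + 2*t) + 10 = 10 + S*(S + 2*t))
(A(-8, 1) + f(13))² = ((10 + (-8)² + 2*(-8)*1) + (-10/3 - ⅓*13))² = ((10 + 64 - 16) + (-10/3 - 13/3))² = (58 - 23/3)² = (151/3)² = 22801/9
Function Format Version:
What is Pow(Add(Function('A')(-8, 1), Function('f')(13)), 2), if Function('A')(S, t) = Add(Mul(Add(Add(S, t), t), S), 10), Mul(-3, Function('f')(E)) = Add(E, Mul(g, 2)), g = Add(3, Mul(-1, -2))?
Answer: Rational(22801, 9) ≈ 2533.4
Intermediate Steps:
g = 5 (g = Add(3, 2) = 5)
Function('f')(E) = Add(Rational(-10, 3), Mul(Rational(-1, 3), E)) (Function('f')(E) = Mul(Rational(-1, 3), Add(E, Mul(5, 2))) = Mul(Rational(-1, 3), Add(E, 10)) = Mul(Rational(-1, 3), Add(10, E)) = Add(Rational(-10, 3), Mul(Rational(-1, 3), E)))
Function('A')(S, t) = Add(10, Mul(S, Add(S, Mul(2, t)))) (Function('A')(S, t) = Add(Mul(Add(S, Mul(2, t)), S), 10) = Add(Mul(S, Add(S, Mul(2, t))), 10) = Add(10, Mul(S, Add(S, Mul(2, t)))))
Pow(Add(Function('A')(-8, 1), Function('f')(13)), 2) = Pow(Add(Add(10, Pow(-8, 2), Mul(2, -8, 1)), Add(Rational(-10, 3), Mul(Rational(-1, 3), 13))), 2) = Pow(Add(Add(10, 64, -16), Add(Rational(-10, 3), Rational(-13, 3))), 2) = Pow(Add(58, Rational(-23, 3)), 2) = Pow(Rational(151, 3), 2) = Rational(22801, 9)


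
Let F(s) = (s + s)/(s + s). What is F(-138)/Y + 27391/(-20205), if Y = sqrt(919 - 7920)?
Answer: -27391/20205 - I*sqrt(7001)/7001 ≈ -1.3557 - 0.011951*I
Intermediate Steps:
F(s) = 1 (F(s) = (2*s)/((2*s)) = (2*s)*(1/(2*s)) = 1)
Y = I*sqrt(7001) (Y = sqrt(-7001) = I*sqrt(7001) ≈ 83.672*I)
F(-138)/Y + 27391/(-20205) = 1/(I*sqrt(7001)) + 27391/(-20205) = 1*(-I*sqrt(7001)/7001) + 27391*(-1/20205) = -I*sqrt(7001)/7001 - 27391/20205 = -27391/20205 - I*sqrt(7001)/7001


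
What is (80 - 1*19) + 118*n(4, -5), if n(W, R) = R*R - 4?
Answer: 2539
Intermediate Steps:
n(W, R) = -4 + R² (n(W, R) = R² - 4 = -4 + R²)
(80 - 1*19) + 118*n(4, -5) = (80 - 1*19) + 118*(-4 + (-5)²) = (80 - 19) + 118*(-4 + 25) = 61 + 118*21 = 61 + 2478 = 2539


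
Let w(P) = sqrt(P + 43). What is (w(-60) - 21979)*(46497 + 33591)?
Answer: -1760254152 + 80088*I*sqrt(17) ≈ -1.7603e+9 + 3.3021e+5*I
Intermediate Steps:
w(P) = sqrt(43 + P)
(w(-60) - 21979)*(46497 + 33591) = (sqrt(43 - 60) - 21979)*(46497 + 33591) = (sqrt(-17) - 21979)*80088 = (I*sqrt(17) - 21979)*80088 = (-21979 + I*sqrt(17))*80088 = -1760254152 + 80088*I*sqrt(17)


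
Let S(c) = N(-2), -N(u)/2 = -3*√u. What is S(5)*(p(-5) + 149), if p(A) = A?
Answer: 864*I*√2 ≈ 1221.9*I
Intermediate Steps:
N(u) = 6*√u (N(u) = -(-6)*√u = 6*√u)
S(c) = 6*I*√2 (S(c) = 6*√(-2) = 6*(I*√2) = 6*I*√2)
S(5)*(p(-5) + 149) = (6*I*√2)*(-5 + 149) = (6*I*√2)*144 = 864*I*√2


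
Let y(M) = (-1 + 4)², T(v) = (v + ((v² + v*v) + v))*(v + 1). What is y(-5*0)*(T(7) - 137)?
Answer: 6831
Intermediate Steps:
T(v) = (1 + v)*(2*v + 2*v²) (T(v) = (v + ((v² + v²) + v))*(1 + v) = (v + (2*v² + v))*(1 + v) = (v + (v + 2*v²))*(1 + v) = (2*v + 2*v²)*(1 + v) = (1 + v)*(2*v + 2*v²))
y(M) = 9 (y(M) = 3² = 9)
y(-5*0)*(T(7) - 137) = 9*(2*7*(1 + 7² + 2*7) - 137) = 9*(2*7*(1 + 49 + 14) - 137) = 9*(2*7*64 - 137) = 9*(896 - 137) = 9*759 = 6831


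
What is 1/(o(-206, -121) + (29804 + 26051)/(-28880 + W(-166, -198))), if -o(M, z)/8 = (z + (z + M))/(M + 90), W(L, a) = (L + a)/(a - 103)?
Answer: -36011852/1182293233 ≈ -0.030459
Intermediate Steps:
W(L, a) = (L + a)/(-103 + a)
o(M, z) = -8*(M + 2*z)/(90 + M) (o(M, z) = -8*(z + (z + M))/(M + 90) = -8*(z + (M + z))/(90 + M) = -8*(M + 2*z)/(90 + M))
1/(o(-206, -121) + (29804 + 26051)/(-28880 + W(-166, -198))) = 1/(8*(-1*(-206) - 2*(-121))/(90 - 206) + (29804 + 26051)/(-28880 + (-166 - 198)/(-103 - 198))) = 1/(8*(206 + 242)/(-116) + 55855/(-28880 - 364/(-301))) = 1/(8*(-1/116)*448 + 55855/(-28880 - 1/301*(-364))) = 1/(-896/29 + 55855/(-28880 + 52/43)) = 1/(-896/29 + 55855/(-1241788/43)) = 1/(-896/29 + 55855*(-43/1241788)) = 1/(-896/29 - 2401765/1241788) = 1/(-1182293233/36011852) = -36011852/1182293233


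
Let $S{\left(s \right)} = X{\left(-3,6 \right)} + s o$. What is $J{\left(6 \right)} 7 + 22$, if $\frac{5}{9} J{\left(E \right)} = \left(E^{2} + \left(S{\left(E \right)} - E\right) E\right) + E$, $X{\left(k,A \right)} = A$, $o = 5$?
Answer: $\frac{14096}{5} \approx 2819.2$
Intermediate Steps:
$S{\left(s \right)} = 6 + 5 s$ ($S{\left(s \right)} = 6 + s 5 = 6 + 5 s$)
$J{\left(E \right)} = \frac{9 E}{5} + \frac{9 E^{2}}{5} + \frac{9 E \left(6 + 4 E\right)}{5}$ ($J{\left(E \right)} = \frac{9 \left(\left(E^{2} + \left(\left(6 + 5 E\right) - E\right) E\right) + E\right)}{5} = \frac{9 \left(\left(E^{2} + \left(6 + 4 E\right) E\right) + E\right)}{5} = \frac{9 \left(\left(E^{2} + E \left(6 + 4 E\right)\right) + E\right)}{5} = \frac{9 \left(E + E^{2} + E \left(6 + 4 E\right)\right)}{5} = \frac{9 E}{5} + \frac{9 E^{2}}{5} + \frac{9 E \left(6 + 4 E\right)}{5}$)
$J{\left(6 \right)} 7 + 22 = \frac{9}{5} \cdot 6 \left(7 + 5 \cdot 6\right) 7 + 22 = \frac{9}{5} \cdot 6 \left(7 + 30\right) 7 + 22 = \frac{9}{5} \cdot 6 \cdot 37 \cdot 7 + 22 = \frac{1998}{5} \cdot 7 + 22 = \frac{13986}{5} + 22 = \frac{14096}{5}$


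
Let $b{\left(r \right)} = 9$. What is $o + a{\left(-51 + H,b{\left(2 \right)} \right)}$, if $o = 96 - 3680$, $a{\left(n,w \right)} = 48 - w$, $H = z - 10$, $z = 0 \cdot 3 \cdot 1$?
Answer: $-3545$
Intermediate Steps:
$z = 0$ ($z = 0 \cdot 1 = 0$)
$H = -10$ ($H = 0 - 10 = -10$)
$o = -3584$ ($o = 96 - 3680 = -3584$)
$o + a{\left(-51 + H,b{\left(2 \right)} \right)} = -3584 + \left(48 - 9\right) = -3584 + 39 = -3545$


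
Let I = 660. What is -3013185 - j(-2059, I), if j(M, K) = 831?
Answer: -3014016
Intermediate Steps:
-3013185 - j(-2059, I) = -3013185 - 1*831 = -3013185 - 831 = -3014016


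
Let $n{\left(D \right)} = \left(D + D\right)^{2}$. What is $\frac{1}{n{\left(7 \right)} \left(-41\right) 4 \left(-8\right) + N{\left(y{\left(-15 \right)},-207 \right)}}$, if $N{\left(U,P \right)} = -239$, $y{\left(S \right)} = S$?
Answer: $\frac{1}{256913} \approx 3.8924 \cdot 10^{-6}$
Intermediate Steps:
$n{\left(D \right)} = 4 D^{2}$ ($n{\left(D \right)} = \left(2 D\right)^{2} = 4 D^{2}$)
$\frac{1}{n{\left(7 \right)} \left(-41\right) 4 \left(-8\right) + N{\left(y{\left(-15 \right)},-207 \right)}} = \frac{1}{4 \cdot 7^{2} \left(-41\right) 4 \left(-8\right) - 239} = \frac{1}{4 \cdot 49 \left(-41\right) \left(-32\right) - 239} = \frac{1}{196 \left(-41\right) \left(-32\right) - 239} = \frac{1}{\left(-8036\right) \left(-32\right) - 239} = \frac{1}{257152 - 239} = \frac{1}{256913}$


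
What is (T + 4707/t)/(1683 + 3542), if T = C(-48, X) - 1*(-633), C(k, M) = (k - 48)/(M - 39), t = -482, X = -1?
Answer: 1507779/12592250 ≈ 0.11974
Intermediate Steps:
C(k, M) = (-48 + k)/(-39 + M)
T = 3177/5 (T = (-48 - 48)/(-39 - 1) - 1*(-633) = -96/(-40) + 633 = -1/40*(-96) + 633 = 12/5 + 633 = 3177/5 ≈ 635.40)
(T + 4707/t)/(1683 + 3542) = (3177/5 + 4707/(-482))/(1683 + 3542) = (3177/5 + 4707*(-1/482))/5225 = (3177/5 - 4707/482)*(1/5225) = (1507779/2410)*(1/5225) = 1507779/12592250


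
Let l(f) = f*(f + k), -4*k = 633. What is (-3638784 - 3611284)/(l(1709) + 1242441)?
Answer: -29000272/15570691 ≈ -1.8625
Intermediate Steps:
k = -633/4 (k = -¼*633 = -633/4 ≈ -158.25)
l(f) = f*(-633/4 + f) (l(f) = f*(f - 633/4) = f*(-633/4 + f))
(-3638784 - 3611284)/(l(1709) + 1242441) = (-3638784 - 3611284)/((¼)*1709*(-633 + 4*1709) + 1242441) = -7250068/((¼)*1709*(-633 + 6836) + 1242441) = -7250068/((¼)*1709*6203 + 1242441) = -7250068/(10600927/4 + 1242441) = -7250068/15570691/4 = -7250068*4/15570691 = -29000272/15570691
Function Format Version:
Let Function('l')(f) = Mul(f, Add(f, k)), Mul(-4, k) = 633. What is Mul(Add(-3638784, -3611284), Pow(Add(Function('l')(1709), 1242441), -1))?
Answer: Rational(-29000272, 15570691) ≈ -1.8625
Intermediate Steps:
k = Rational(-633, 4) (k = Mul(Rational(-1, 4), 633) = Rational(-633, 4) ≈ -158.25)
Function('l')(f) = Mul(f, Add(Rational(-633, 4), f)) (Function('l')(f) = Mul(f, Add(f, Rational(-633, 4))) = Mul(f, Add(Rational(-633, 4), f)))
Mul(Add(-3638784, -3611284), Pow(Add(Function('l')(1709), 1242441), -1)) = Mul(Add(-3638784, -3611284), Pow(Add(Mul(Rational(1, 4), 1709, Add(-633, Mul(4, 1709))), 1242441), -1)) = Mul(-7250068, Pow(Add(Mul(Rational(1, 4), 1709, Add(-633, 6836)), 1242441), -1)) = Mul(-7250068, Pow(Add(Mul(Rational(1, 4), 1709, 6203), 1242441), -1)) = Mul(-7250068, Pow(Add(Rational(10600927, 4), 1242441), -1)) = Mul(-7250068, Pow(Rational(15570691, 4), -1)) = Mul(-7250068, Rational(4, 15570691)) = Rational(-29000272, 15570691)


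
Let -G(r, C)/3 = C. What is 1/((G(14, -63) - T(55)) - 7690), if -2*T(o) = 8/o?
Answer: -55/412551 ≈ -0.00013332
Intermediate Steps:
G(r, C) = -3*C
T(o) = -4/o
1/((G(14, -63) - T(55)) - 7690) = 1/((-3*(-63) - (-4)/55) - 7690) = 1/((189 - (-4)/55) - 7690) = 1/((189 - 1*(-4/55)) - 7690) = 1/((189 + 4/55) - 7690) = 1/(10399/55 - 7690) = 1/(-412551/55) = -55/412551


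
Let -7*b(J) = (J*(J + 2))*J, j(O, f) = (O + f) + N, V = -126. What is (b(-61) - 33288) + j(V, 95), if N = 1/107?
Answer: -1465251/749 ≈ -1956.3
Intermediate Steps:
N = 1/107 ≈ 0.0093458
j(O, f) = 1/107 + O + f (j(O, f) = (O + f) + 1/107 = 1/107 + O + f)
b(J) = -J²*(2 + J)/7 (b(J) = -J*(J + 2)*J/7 = -J*(2 + J)*J/7 = -J²*(2 + J)/7)
(b(-61) - 33288) + j(V, 95) = ((⅐)*(-61)²*(-2 - 1*(-61)) - 33288) + (1/107 - 126 + 95) = ((⅐)*3721*(-2 + 61) - 33288) - 3316/107 = ((⅐)*3721*59 - 33288) - 3316/107 = (219539/7 - 33288) - 3316/107 = -13477/7 - 3316/107 = -1465251/749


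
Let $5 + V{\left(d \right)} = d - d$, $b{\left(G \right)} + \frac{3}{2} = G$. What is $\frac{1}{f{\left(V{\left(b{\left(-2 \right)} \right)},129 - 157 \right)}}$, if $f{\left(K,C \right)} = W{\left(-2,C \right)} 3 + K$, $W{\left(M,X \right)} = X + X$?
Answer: $- \frac{1}{173} \approx -0.0057803$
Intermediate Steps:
$b{\left(G \right)} = - \frac{3}{2} + G$
$V{\left(d \right)} = -5$ ($V{\left(d \right)} = -5 + \left(d - d\right) = -5 + 0 = -5$)
$W{\left(M,X \right)} = 2 X$
$f{\left(K,C \right)} = K + 6 C$ ($f{\left(K,C \right)} = 2 C 3 + K = 6 C + K = K + 6 C$)
$\frac{1}{f{\left(V{\left(b{\left(-2 \right)} \right)},129 - 157 \right)}} = \frac{1}{-5 + 6 \left(129 - 157\right)} = \frac{1}{-5 + 6 \left(-28\right)} = \frac{1}{-5 - 168} = \frac{1}{-173} = - \frac{1}{173}$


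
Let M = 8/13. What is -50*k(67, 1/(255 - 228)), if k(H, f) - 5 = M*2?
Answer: -4050/13 ≈ -311.54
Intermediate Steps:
M = 8/13 (M = 8*(1/13) = 8/13 ≈ 0.61539)
k(H, f) = 81/13 (k(H, f) = 5 + (8/13)*2 = 5 + 16/13 = 81/13)
-50*k(67, 1/(255 - 228)) = -50*81/13 = -4050/13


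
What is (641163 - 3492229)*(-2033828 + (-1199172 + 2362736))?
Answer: 2481180101424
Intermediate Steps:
(641163 - 3492229)*(-2033828 + (-1199172 + 2362736)) = -2851066*(-2033828 + 1163564) = -2851066*(-870264) = 2481180101424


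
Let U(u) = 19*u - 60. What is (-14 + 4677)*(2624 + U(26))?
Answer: 14259454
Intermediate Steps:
U(u) = -60 + 19*u
(-14 + 4677)*(2624 + U(26)) = (-14 + 4677)*(2624 + (-60 + 19*26)) = 4663*(2624 + (-60 + 494)) = 4663*(2624 + 434) = 4663*3058 = 14259454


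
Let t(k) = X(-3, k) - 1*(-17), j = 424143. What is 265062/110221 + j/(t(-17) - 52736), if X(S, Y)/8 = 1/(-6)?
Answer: -98325925827/17432663581 ≈ -5.6403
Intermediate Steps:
X(S, Y) = -4/3 (X(S, Y) = 8/(-6) = 8*(-⅙) = -4/3)
t(k) = 47/3 (t(k) = -4/3 - 1*(-17) = -4/3 + 17 = 47/3)
265062/110221 + j/(t(-17) - 52736) = 265062/110221 + 424143/(47/3 - 52736) = 265062*(1/110221) + 424143/(-158161/3) = 265062/110221 + 424143*(-3/158161) = 265062/110221 - 1272429/158161 = -98325925827/17432663581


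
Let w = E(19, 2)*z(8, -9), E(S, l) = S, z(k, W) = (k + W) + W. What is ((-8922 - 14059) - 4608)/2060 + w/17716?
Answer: -1187277/88580 ≈ -13.403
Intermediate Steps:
z(k, W) = k + 2*W (z(k, W) = (W + k) + W = k + 2*W)
w = -190 (w = 19*(8 + 2*(-9)) = 19*(8 - 18) = 19*(-10) = -190)
((-8922 - 14059) - 4608)/2060 + w/17716 = ((-8922 - 14059) - 4608)/2060 - 190/17716 = (-22981 - 4608)*(1/2060) - 190*1/17716 = -27589*1/2060 - 95/8858 = -27589/2060 - 95/8858 = -1187277/88580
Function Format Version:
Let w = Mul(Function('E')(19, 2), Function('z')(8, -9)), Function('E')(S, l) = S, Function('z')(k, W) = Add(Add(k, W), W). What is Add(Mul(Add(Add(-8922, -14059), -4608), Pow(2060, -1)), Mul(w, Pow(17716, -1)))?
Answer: Rational(-1187277, 88580) ≈ -13.403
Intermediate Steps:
Function('z')(k, W) = Add(k, Mul(2, W)) (Function('z')(k, W) = Add(Add(W, k), W) = Add(k, Mul(2, W)))
w = -190 (w = Mul(19, Add(8, Mul(2, -9))) = Mul(19, Add(8, -18)) = Mul(19, -10) = -190)
Add(Mul(Add(Add(-8922, -14059), -4608), Pow(2060, -1)), Mul(w, Pow(17716, -1))) = Add(Mul(Add(Add(-8922, -14059), -4608), Pow(2060, -1)), Mul(-190, Pow(17716, -1))) = Add(Mul(Add(-22981, -4608), Rational(1, 2060)), Mul(-190, Rational(1, 17716))) = Add(Mul(-27589, Rational(1, 2060)), Rational(-95, 8858)) = Add(Rational(-27589, 2060), Rational(-95, 8858)) = Rational(-1187277, 88580)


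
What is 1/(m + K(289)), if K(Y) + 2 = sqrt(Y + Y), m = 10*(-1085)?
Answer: -5426/58882663 - 17*sqrt(2)/117765326 ≈ -9.2354e-5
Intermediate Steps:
m = -10850
K(Y) = -2 + sqrt(2)*sqrt(Y) (K(Y) = -2 + sqrt(Y + Y) = -2 + sqrt(2*Y) = -2 + sqrt(2)*sqrt(Y))
1/(m + K(289)) = 1/(-10850 + (-2 + sqrt(2)*sqrt(289))) = 1/(-10850 + (-2 + sqrt(2)*17)) = 1/(-10850 + (-2 + 17*sqrt(2))) = 1/(-10852 + 17*sqrt(2))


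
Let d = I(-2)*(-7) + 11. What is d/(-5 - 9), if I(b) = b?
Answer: -25/14 ≈ -1.7857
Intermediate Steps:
d = 25 (d = -2*(-7) + 11 = 14 + 11 = 25)
d/(-5 - 9) = 25/(-5 - 9) = 25/(-14) = 25*(-1/14) = -25/14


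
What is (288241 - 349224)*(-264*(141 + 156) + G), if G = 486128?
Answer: -24863988760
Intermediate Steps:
(288241 - 349224)*(-264*(141 + 156) + G) = (288241 - 349224)*(-264*(141 + 156) + 486128) = -60983*(-264*297 + 486128) = -60983*(-78408 + 486128) = -60983*407720 = -24863988760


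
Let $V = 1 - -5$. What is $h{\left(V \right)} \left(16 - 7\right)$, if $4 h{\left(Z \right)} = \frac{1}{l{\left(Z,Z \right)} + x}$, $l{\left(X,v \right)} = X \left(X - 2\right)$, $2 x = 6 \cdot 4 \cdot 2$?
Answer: $\frac{3}{64} \approx 0.046875$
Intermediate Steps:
$x = 24$ ($x = \frac{6 \cdot 4 \cdot 2}{2} = \frac{24 \cdot 2}{2} = \frac{1}{2} \cdot 48 = 24$)
$l{\left(X,v \right)} = X \left(-2 + X\right)$
$V = 6$ ($V = 1 + 5 = 6$)
$h{\left(Z \right)} = \frac{1}{4 \left(24 + Z \left(-2 + Z\right)\right)}$ ($h{\left(Z \right)} = \frac{1}{4 \left(Z \left(-2 + Z\right) + 24\right)} = \frac{1}{4 \left(24 + Z \left(-2 + Z\right)\right)}$)
$h{\left(V \right)} \left(16 - 7\right) = \frac{1}{4 \left(24 + 6 \left(-2 + 6\right)\right)} \left(16 - 7\right) = \frac{1}{4 \left(24 + 6 \cdot 4\right)} 9 = \frac{1}{4 \left(24 + 24\right)} 9 = \frac{1}{4 \cdot 48} \cdot 9 = \frac{1}{4} \cdot \frac{1}{48} \cdot 9 = \frac{1}{192} \cdot 9 = \frac{3}{64}$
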